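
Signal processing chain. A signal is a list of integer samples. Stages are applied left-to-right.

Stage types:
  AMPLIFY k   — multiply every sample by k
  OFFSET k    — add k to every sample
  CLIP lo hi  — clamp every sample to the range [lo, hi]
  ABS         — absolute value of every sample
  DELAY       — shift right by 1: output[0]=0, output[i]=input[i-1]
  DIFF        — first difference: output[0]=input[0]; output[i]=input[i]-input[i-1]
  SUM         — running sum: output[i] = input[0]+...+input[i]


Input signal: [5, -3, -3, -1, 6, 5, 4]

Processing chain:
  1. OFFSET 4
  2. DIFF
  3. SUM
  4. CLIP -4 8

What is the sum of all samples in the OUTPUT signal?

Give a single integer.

Answer: 37

Derivation:
Input: [5, -3, -3, -1, 6, 5, 4]
Stage 1 (OFFSET 4): 5+4=9, -3+4=1, -3+4=1, -1+4=3, 6+4=10, 5+4=9, 4+4=8 -> [9, 1, 1, 3, 10, 9, 8]
Stage 2 (DIFF): s[0]=9, 1-9=-8, 1-1=0, 3-1=2, 10-3=7, 9-10=-1, 8-9=-1 -> [9, -8, 0, 2, 7, -1, -1]
Stage 3 (SUM): sum[0..0]=9, sum[0..1]=1, sum[0..2]=1, sum[0..3]=3, sum[0..4]=10, sum[0..5]=9, sum[0..6]=8 -> [9, 1, 1, 3, 10, 9, 8]
Stage 4 (CLIP -4 8): clip(9,-4,8)=8, clip(1,-4,8)=1, clip(1,-4,8)=1, clip(3,-4,8)=3, clip(10,-4,8)=8, clip(9,-4,8)=8, clip(8,-4,8)=8 -> [8, 1, 1, 3, 8, 8, 8]
Output sum: 37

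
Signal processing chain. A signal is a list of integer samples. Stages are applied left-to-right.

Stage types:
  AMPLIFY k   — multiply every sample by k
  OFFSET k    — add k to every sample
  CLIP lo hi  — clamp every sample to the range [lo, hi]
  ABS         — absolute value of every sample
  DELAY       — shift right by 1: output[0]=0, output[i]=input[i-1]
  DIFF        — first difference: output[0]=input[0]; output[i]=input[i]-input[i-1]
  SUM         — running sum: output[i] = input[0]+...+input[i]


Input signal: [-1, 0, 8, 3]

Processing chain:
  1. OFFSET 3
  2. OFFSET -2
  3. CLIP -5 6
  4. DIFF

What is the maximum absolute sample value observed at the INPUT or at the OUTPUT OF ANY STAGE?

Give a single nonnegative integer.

Input: [-1, 0, 8, 3] (max |s|=8)
Stage 1 (OFFSET 3): -1+3=2, 0+3=3, 8+3=11, 3+3=6 -> [2, 3, 11, 6] (max |s|=11)
Stage 2 (OFFSET -2): 2+-2=0, 3+-2=1, 11+-2=9, 6+-2=4 -> [0, 1, 9, 4] (max |s|=9)
Stage 3 (CLIP -5 6): clip(0,-5,6)=0, clip(1,-5,6)=1, clip(9,-5,6)=6, clip(4,-5,6)=4 -> [0, 1, 6, 4] (max |s|=6)
Stage 4 (DIFF): s[0]=0, 1-0=1, 6-1=5, 4-6=-2 -> [0, 1, 5, -2] (max |s|=5)
Overall max amplitude: 11

Answer: 11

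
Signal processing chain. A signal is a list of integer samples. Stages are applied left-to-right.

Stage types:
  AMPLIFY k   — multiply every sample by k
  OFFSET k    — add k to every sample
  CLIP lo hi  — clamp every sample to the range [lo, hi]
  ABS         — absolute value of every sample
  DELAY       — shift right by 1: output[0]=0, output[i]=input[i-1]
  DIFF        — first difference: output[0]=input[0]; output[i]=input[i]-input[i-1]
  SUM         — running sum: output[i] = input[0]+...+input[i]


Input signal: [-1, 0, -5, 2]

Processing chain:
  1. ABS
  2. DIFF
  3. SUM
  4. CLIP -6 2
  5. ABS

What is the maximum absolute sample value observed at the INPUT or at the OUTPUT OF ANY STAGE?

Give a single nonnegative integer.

Input: [-1, 0, -5, 2] (max |s|=5)
Stage 1 (ABS): |-1|=1, |0|=0, |-5|=5, |2|=2 -> [1, 0, 5, 2] (max |s|=5)
Stage 2 (DIFF): s[0]=1, 0-1=-1, 5-0=5, 2-5=-3 -> [1, -1, 5, -3] (max |s|=5)
Stage 3 (SUM): sum[0..0]=1, sum[0..1]=0, sum[0..2]=5, sum[0..3]=2 -> [1, 0, 5, 2] (max |s|=5)
Stage 4 (CLIP -6 2): clip(1,-6,2)=1, clip(0,-6,2)=0, clip(5,-6,2)=2, clip(2,-6,2)=2 -> [1, 0, 2, 2] (max |s|=2)
Stage 5 (ABS): |1|=1, |0|=0, |2|=2, |2|=2 -> [1, 0, 2, 2] (max |s|=2)
Overall max amplitude: 5

Answer: 5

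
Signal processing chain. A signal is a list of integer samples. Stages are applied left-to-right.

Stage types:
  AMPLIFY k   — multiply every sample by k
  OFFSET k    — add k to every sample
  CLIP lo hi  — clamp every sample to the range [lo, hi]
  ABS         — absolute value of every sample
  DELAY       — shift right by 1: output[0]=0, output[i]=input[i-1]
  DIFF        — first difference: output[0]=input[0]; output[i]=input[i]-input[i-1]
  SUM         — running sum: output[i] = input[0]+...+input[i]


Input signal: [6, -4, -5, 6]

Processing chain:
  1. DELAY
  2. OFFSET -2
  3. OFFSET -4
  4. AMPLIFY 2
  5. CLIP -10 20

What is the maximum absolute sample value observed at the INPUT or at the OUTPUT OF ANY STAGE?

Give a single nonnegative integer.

Answer: 22

Derivation:
Input: [6, -4, -5, 6] (max |s|=6)
Stage 1 (DELAY): [0, 6, -4, -5] = [0, 6, -4, -5] -> [0, 6, -4, -5] (max |s|=6)
Stage 2 (OFFSET -2): 0+-2=-2, 6+-2=4, -4+-2=-6, -5+-2=-7 -> [-2, 4, -6, -7] (max |s|=7)
Stage 3 (OFFSET -4): -2+-4=-6, 4+-4=0, -6+-4=-10, -7+-4=-11 -> [-6, 0, -10, -11] (max |s|=11)
Stage 4 (AMPLIFY 2): -6*2=-12, 0*2=0, -10*2=-20, -11*2=-22 -> [-12, 0, -20, -22] (max |s|=22)
Stage 5 (CLIP -10 20): clip(-12,-10,20)=-10, clip(0,-10,20)=0, clip(-20,-10,20)=-10, clip(-22,-10,20)=-10 -> [-10, 0, -10, -10] (max |s|=10)
Overall max amplitude: 22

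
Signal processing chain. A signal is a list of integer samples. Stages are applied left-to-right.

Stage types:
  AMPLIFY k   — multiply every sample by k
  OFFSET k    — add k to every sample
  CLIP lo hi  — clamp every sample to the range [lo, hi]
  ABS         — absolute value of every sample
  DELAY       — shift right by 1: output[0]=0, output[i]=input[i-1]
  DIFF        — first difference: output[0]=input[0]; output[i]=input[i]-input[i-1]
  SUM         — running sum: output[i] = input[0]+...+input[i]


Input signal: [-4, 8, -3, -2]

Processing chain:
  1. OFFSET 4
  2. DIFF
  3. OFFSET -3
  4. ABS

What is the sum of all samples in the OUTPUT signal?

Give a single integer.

Input: [-4, 8, -3, -2]
Stage 1 (OFFSET 4): -4+4=0, 8+4=12, -3+4=1, -2+4=2 -> [0, 12, 1, 2]
Stage 2 (DIFF): s[0]=0, 12-0=12, 1-12=-11, 2-1=1 -> [0, 12, -11, 1]
Stage 3 (OFFSET -3): 0+-3=-3, 12+-3=9, -11+-3=-14, 1+-3=-2 -> [-3, 9, -14, -2]
Stage 4 (ABS): |-3|=3, |9|=9, |-14|=14, |-2|=2 -> [3, 9, 14, 2]
Output sum: 28

Answer: 28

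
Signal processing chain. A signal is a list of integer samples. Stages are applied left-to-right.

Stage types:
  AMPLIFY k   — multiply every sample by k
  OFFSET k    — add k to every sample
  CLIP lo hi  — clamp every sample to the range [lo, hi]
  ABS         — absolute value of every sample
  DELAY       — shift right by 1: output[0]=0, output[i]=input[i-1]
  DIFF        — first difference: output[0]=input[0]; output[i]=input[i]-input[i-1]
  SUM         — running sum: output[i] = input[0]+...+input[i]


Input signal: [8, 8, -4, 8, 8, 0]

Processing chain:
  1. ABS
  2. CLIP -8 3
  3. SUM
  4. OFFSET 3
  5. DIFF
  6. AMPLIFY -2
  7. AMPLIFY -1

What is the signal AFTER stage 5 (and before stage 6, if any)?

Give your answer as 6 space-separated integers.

Input: [8, 8, -4, 8, 8, 0]
Stage 1 (ABS): |8|=8, |8|=8, |-4|=4, |8|=8, |8|=8, |0|=0 -> [8, 8, 4, 8, 8, 0]
Stage 2 (CLIP -8 3): clip(8,-8,3)=3, clip(8,-8,3)=3, clip(4,-8,3)=3, clip(8,-8,3)=3, clip(8,-8,3)=3, clip(0,-8,3)=0 -> [3, 3, 3, 3, 3, 0]
Stage 3 (SUM): sum[0..0]=3, sum[0..1]=6, sum[0..2]=9, sum[0..3]=12, sum[0..4]=15, sum[0..5]=15 -> [3, 6, 9, 12, 15, 15]
Stage 4 (OFFSET 3): 3+3=6, 6+3=9, 9+3=12, 12+3=15, 15+3=18, 15+3=18 -> [6, 9, 12, 15, 18, 18]
Stage 5 (DIFF): s[0]=6, 9-6=3, 12-9=3, 15-12=3, 18-15=3, 18-18=0 -> [6, 3, 3, 3, 3, 0]

Answer: 6 3 3 3 3 0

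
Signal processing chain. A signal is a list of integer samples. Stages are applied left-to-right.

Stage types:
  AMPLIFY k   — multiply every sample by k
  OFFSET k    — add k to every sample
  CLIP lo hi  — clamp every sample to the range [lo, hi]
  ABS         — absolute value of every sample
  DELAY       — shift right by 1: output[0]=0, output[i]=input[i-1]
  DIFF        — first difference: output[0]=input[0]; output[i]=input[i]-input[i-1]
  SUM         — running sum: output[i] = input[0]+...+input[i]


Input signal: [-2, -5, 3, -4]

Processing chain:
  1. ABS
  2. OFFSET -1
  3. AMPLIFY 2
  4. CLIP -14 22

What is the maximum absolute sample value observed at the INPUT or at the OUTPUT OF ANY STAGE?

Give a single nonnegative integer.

Input: [-2, -5, 3, -4] (max |s|=5)
Stage 1 (ABS): |-2|=2, |-5|=5, |3|=3, |-4|=4 -> [2, 5, 3, 4] (max |s|=5)
Stage 2 (OFFSET -1): 2+-1=1, 5+-1=4, 3+-1=2, 4+-1=3 -> [1, 4, 2, 3] (max |s|=4)
Stage 3 (AMPLIFY 2): 1*2=2, 4*2=8, 2*2=4, 3*2=6 -> [2, 8, 4, 6] (max |s|=8)
Stage 4 (CLIP -14 22): clip(2,-14,22)=2, clip(8,-14,22)=8, clip(4,-14,22)=4, clip(6,-14,22)=6 -> [2, 8, 4, 6] (max |s|=8)
Overall max amplitude: 8

Answer: 8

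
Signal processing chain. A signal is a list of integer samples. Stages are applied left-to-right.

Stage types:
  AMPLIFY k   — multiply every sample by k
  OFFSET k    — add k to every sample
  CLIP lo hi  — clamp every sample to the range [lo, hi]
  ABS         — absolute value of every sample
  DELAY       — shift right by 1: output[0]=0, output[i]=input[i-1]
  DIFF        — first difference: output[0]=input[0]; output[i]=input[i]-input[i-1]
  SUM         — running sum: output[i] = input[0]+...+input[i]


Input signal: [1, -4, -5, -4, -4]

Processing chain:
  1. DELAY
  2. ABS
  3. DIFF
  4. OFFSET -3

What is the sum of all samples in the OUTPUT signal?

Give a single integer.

Input: [1, -4, -5, -4, -4]
Stage 1 (DELAY): [0, 1, -4, -5, -4] = [0, 1, -4, -5, -4] -> [0, 1, -4, -5, -4]
Stage 2 (ABS): |0|=0, |1|=1, |-4|=4, |-5|=5, |-4|=4 -> [0, 1, 4, 5, 4]
Stage 3 (DIFF): s[0]=0, 1-0=1, 4-1=3, 5-4=1, 4-5=-1 -> [0, 1, 3, 1, -1]
Stage 4 (OFFSET -3): 0+-3=-3, 1+-3=-2, 3+-3=0, 1+-3=-2, -1+-3=-4 -> [-3, -2, 0, -2, -4]
Output sum: -11

Answer: -11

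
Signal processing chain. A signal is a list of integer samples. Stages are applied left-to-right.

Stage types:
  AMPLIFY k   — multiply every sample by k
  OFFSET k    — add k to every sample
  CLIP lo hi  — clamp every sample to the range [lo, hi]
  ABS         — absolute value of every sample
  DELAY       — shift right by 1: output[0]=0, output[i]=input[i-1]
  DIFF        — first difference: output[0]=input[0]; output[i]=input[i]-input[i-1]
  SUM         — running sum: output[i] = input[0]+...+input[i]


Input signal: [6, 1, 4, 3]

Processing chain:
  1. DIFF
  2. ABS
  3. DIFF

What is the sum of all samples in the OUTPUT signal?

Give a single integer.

Answer: 1

Derivation:
Input: [6, 1, 4, 3]
Stage 1 (DIFF): s[0]=6, 1-6=-5, 4-1=3, 3-4=-1 -> [6, -5, 3, -1]
Stage 2 (ABS): |6|=6, |-5|=5, |3|=3, |-1|=1 -> [6, 5, 3, 1]
Stage 3 (DIFF): s[0]=6, 5-6=-1, 3-5=-2, 1-3=-2 -> [6, -1, -2, -2]
Output sum: 1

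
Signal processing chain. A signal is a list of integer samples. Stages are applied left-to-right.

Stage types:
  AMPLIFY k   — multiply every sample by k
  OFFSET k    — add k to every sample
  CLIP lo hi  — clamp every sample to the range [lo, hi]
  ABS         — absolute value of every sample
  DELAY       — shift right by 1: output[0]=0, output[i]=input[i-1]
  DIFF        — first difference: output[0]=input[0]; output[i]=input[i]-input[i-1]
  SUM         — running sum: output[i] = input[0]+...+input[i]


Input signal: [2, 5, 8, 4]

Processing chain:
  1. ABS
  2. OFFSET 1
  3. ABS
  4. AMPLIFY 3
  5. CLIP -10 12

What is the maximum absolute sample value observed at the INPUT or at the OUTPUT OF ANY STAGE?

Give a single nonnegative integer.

Answer: 27

Derivation:
Input: [2, 5, 8, 4] (max |s|=8)
Stage 1 (ABS): |2|=2, |5|=5, |8|=8, |4|=4 -> [2, 5, 8, 4] (max |s|=8)
Stage 2 (OFFSET 1): 2+1=3, 5+1=6, 8+1=9, 4+1=5 -> [3, 6, 9, 5] (max |s|=9)
Stage 3 (ABS): |3|=3, |6|=6, |9|=9, |5|=5 -> [3, 6, 9, 5] (max |s|=9)
Stage 4 (AMPLIFY 3): 3*3=9, 6*3=18, 9*3=27, 5*3=15 -> [9, 18, 27, 15] (max |s|=27)
Stage 5 (CLIP -10 12): clip(9,-10,12)=9, clip(18,-10,12)=12, clip(27,-10,12)=12, clip(15,-10,12)=12 -> [9, 12, 12, 12] (max |s|=12)
Overall max amplitude: 27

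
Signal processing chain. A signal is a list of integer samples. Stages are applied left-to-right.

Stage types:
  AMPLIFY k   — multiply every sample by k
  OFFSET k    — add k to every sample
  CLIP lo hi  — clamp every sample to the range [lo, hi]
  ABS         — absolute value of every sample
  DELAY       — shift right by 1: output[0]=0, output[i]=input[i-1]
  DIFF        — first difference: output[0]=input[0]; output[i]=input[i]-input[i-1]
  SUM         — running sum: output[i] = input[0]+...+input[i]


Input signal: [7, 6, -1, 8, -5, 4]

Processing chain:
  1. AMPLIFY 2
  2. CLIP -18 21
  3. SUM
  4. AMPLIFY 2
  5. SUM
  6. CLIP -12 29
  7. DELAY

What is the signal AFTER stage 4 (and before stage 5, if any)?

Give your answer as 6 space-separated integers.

Input: [7, 6, -1, 8, -5, 4]
Stage 1 (AMPLIFY 2): 7*2=14, 6*2=12, -1*2=-2, 8*2=16, -5*2=-10, 4*2=8 -> [14, 12, -2, 16, -10, 8]
Stage 2 (CLIP -18 21): clip(14,-18,21)=14, clip(12,-18,21)=12, clip(-2,-18,21)=-2, clip(16,-18,21)=16, clip(-10,-18,21)=-10, clip(8,-18,21)=8 -> [14, 12, -2, 16, -10, 8]
Stage 3 (SUM): sum[0..0]=14, sum[0..1]=26, sum[0..2]=24, sum[0..3]=40, sum[0..4]=30, sum[0..5]=38 -> [14, 26, 24, 40, 30, 38]
Stage 4 (AMPLIFY 2): 14*2=28, 26*2=52, 24*2=48, 40*2=80, 30*2=60, 38*2=76 -> [28, 52, 48, 80, 60, 76]

Answer: 28 52 48 80 60 76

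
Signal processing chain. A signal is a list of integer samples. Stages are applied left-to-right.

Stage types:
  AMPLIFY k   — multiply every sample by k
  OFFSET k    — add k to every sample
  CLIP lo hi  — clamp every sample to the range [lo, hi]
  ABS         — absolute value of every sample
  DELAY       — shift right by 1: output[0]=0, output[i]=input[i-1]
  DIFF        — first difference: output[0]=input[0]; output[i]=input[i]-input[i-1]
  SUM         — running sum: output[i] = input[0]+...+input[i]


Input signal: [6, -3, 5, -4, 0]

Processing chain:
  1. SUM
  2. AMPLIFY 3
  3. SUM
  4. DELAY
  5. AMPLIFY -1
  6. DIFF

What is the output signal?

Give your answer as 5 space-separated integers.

Input: [6, -3, 5, -4, 0]
Stage 1 (SUM): sum[0..0]=6, sum[0..1]=3, sum[0..2]=8, sum[0..3]=4, sum[0..4]=4 -> [6, 3, 8, 4, 4]
Stage 2 (AMPLIFY 3): 6*3=18, 3*3=9, 8*3=24, 4*3=12, 4*3=12 -> [18, 9, 24, 12, 12]
Stage 3 (SUM): sum[0..0]=18, sum[0..1]=27, sum[0..2]=51, sum[0..3]=63, sum[0..4]=75 -> [18, 27, 51, 63, 75]
Stage 4 (DELAY): [0, 18, 27, 51, 63] = [0, 18, 27, 51, 63] -> [0, 18, 27, 51, 63]
Stage 5 (AMPLIFY -1): 0*-1=0, 18*-1=-18, 27*-1=-27, 51*-1=-51, 63*-1=-63 -> [0, -18, -27, -51, -63]
Stage 6 (DIFF): s[0]=0, -18-0=-18, -27--18=-9, -51--27=-24, -63--51=-12 -> [0, -18, -9, -24, -12]

Answer: 0 -18 -9 -24 -12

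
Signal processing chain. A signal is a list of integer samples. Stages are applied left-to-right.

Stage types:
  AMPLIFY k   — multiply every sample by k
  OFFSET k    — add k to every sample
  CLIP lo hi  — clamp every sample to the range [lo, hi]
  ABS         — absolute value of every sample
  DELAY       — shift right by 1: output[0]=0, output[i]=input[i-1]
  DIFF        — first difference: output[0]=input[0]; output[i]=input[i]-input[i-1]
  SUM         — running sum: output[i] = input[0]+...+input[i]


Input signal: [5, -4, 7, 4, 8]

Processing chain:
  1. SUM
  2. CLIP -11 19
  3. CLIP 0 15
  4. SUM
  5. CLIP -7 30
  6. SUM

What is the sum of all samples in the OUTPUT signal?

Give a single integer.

Answer: 173

Derivation:
Input: [5, -4, 7, 4, 8]
Stage 1 (SUM): sum[0..0]=5, sum[0..1]=1, sum[0..2]=8, sum[0..3]=12, sum[0..4]=20 -> [5, 1, 8, 12, 20]
Stage 2 (CLIP -11 19): clip(5,-11,19)=5, clip(1,-11,19)=1, clip(8,-11,19)=8, clip(12,-11,19)=12, clip(20,-11,19)=19 -> [5, 1, 8, 12, 19]
Stage 3 (CLIP 0 15): clip(5,0,15)=5, clip(1,0,15)=1, clip(8,0,15)=8, clip(12,0,15)=12, clip(19,0,15)=15 -> [5, 1, 8, 12, 15]
Stage 4 (SUM): sum[0..0]=5, sum[0..1]=6, sum[0..2]=14, sum[0..3]=26, sum[0..4]=41 -> [5, 6, 14, 26, 41]
Stage 5 (CLIP -7 30): clip(5,-7,30)=5, clip(6,-7,30)=6, clip(14,-7,30)=14, clip(26,-7,30)=26, clip(41,-7,30)=30 -> [5, 6, 14, 26, 30]
Stage 6 (SUM): sum[0..0]=5, sum[0..1]=11, sum[0..2]=25, sum[0..3]=51, sum[0..4]=81 -> [5, 11, 25, 51, 81]
Output sum: 173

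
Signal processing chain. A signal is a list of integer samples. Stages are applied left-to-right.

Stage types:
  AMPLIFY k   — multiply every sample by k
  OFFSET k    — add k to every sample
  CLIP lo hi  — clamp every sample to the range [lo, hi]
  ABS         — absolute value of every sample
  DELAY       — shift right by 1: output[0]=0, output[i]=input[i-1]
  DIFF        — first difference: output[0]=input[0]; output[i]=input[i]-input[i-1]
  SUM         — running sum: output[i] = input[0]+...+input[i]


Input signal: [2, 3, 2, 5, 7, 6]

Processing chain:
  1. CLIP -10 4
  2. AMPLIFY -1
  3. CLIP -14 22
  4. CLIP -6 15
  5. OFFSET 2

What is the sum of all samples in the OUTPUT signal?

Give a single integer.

Input: [2, 3, 2, 5, 7, 6]
Stage 1 (CLIP -10 4): clip(2,-10,4)=2, clip(3,-10,4)=3, clip(2,-10,4)=2, clip(5,-10,4)=4, clip(7,-10,4)=4, clip(6,-10,4)=4 -> [2, 3, 2, 4, 4, 4]
Stage 2 (AMPLIFY -1): 2*-1=-2, 3*-1=-3, 2*-1=-2, 4*-1=-4, 4*-1=-4, 4*-1=-4 -> [-2, -3, -2, -4, -4, -4]
Stage 3 (CLIP -14 22): clip(-2,-14,22)=-2, clip(-3,-14,22)=-3, clip(-2,-14,22)=-2, clip(-4,-14,22)=-4, clip(-4,-14,22)=-4, clip(-4,-14,22)=-4 -> [-2, -3, -2, -4, -4, -4]
Stage 4 (CLIP -6 15): clip(-2,-6,15)=-2, clip(-3,-6,15)=-3, clip(-2,-6,15)=-2, clip(-4,-6,15)=-4, clip(-4,-6,15)=-4, clip(-4,-6,15)=-4 -> [-2, -3, -2, -4, -4, -4]
Stage 5 (OFFSET 2): -2+2=0, -3+2=-1, -2+2=0, -4+2=-2, -4+2=-2, -4+2=-2 -> [0, -1, 0, -2, -2, -2]
Output sum: -7

Answer: -7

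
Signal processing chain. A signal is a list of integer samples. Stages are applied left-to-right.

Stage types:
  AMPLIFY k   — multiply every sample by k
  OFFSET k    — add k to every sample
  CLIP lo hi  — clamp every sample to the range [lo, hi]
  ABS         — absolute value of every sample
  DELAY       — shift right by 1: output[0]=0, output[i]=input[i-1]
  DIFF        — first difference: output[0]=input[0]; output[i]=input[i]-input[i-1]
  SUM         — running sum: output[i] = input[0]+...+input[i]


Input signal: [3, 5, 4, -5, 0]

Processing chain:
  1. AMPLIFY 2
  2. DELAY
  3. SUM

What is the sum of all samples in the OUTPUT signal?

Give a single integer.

Answer: 60

Derivation:
Input: [3, 5, 4, -5, 0]
Stage 1 (AMPLIFY 2): 3*2=6, 5*2=10, 4*2=8, -5*2=-10, 0*2=0 -> [6, 10, 8, -10, 0]
Stage 2 (DELAY): [0, 6, 10, 8, -10] = [0, 6, 10, 8, -10] -> [0, 6, 10, 8, -10]
Stage 3 (SUM): sum[0..0]=0, sum[0..1]=6, sum[0..2]=16, sum[0..3]=24, sum[0..4]=14 -> [0, 6, 16, 24, 14]
Output sum: 60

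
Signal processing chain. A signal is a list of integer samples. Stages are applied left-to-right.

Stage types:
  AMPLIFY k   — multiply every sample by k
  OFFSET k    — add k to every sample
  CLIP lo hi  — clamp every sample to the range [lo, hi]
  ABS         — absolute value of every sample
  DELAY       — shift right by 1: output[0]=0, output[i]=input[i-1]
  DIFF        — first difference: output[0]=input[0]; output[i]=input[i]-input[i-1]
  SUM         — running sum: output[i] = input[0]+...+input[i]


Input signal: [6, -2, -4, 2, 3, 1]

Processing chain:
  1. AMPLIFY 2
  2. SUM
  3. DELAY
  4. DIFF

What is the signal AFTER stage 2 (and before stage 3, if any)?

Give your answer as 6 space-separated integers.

Input: [6, -2, -4, 2, 3, 1]
Stage 1 (AMPLIFY 2): 6*2=12, -2*2=-4, -4*2=-8, 2*2=4, 3*2=6, 1*2=2 -> [12, -4, -8, 4, 6, 2]
Stage 2 (SUM): sum[0..0]=12, sum[0..1]=8, sum[0..2]=0, sum[0..3]=4, sum[0..4]=10, sum[0..5]=12 -> [12, 8, 0, 4, 10, 12]

Answer: 12 8 0 4 10 12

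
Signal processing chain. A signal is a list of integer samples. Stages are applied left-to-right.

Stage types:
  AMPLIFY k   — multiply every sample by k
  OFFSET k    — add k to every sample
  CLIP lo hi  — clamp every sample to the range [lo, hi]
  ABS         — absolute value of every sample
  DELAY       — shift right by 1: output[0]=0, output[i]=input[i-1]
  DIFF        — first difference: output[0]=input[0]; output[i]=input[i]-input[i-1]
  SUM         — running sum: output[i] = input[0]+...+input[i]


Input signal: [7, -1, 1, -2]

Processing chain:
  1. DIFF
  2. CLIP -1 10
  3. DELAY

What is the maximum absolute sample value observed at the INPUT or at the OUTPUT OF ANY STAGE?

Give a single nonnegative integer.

Input: [7, -1, 1, -2] (max |s|=7)
Stage 1 (DIFF): s[0]=7, -1-7=-8, 1--1=2, -2-1=-3 -> [7, -8, 2, -3] (max |s|=8)
Stage 2 (CLIP -1 10): clip(7,-1,10)=7, clip(-8,-1,10)=-1, clip(2,-1,10)=2, clip(-3,-1,10)=-1 -> [7, -1, 2, -1] (max |s|=7)
Stage 3 (DELAY): [0, 7, -1, 2] = [0, 7, -1, 2] -> [0, 7, -1, 2] (max |s|=7)
Overall max amplitude: 8

Answer: 8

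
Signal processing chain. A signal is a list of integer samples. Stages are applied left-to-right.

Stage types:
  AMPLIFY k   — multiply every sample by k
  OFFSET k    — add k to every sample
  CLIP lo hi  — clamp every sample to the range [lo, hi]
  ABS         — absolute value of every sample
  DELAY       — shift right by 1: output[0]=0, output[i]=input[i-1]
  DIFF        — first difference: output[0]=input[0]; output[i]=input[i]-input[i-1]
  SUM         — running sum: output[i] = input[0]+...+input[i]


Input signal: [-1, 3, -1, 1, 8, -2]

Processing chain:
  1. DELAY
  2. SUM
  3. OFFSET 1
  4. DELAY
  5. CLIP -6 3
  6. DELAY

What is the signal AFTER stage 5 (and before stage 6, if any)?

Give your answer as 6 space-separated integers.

Input: [-1, 3, -1, 1, 8, -2]
Stage 1 (DELAY): [0, -1, 3, -1, 1, 8] = [0, -1, 3, -1, 1, 8] -> [0, -1, 3, -1, 1, 8]
Stage 2 (SUM): sum[0..0]=0, sum[0..1]=-1, sum[0..2]=2, sum[0..3]=1, sum[0..4]=2, sum[0..5]=10 -> [0, -1, 2, 1, 2, 10]
Stage 3 (OFFSET 1): 0+1=1, -1+1=0, 2+1=3, 1+1=2, 2+1=3, 10+1=11 -> [1, 0, 3, 2, 3, 11]
Stage 4 (DELAY): [0, 1, 0, 3, 2, 3] = [0, 1, 0, 3, 2, 3] -> [0, 1, 0, 3, 2, 3]
Stage 5 (CLIP -6 3): clip(0,-6,3)=0, clip(1,-6,3)=1, clip(0,-6,3)=0, clip(3,-6,3)=3, clip(2,-6,3)=2, clip(3,-6,3)=3 -> [0, 1, 0, 3, 2, 3]

Answer: 0 1 0 3 2 3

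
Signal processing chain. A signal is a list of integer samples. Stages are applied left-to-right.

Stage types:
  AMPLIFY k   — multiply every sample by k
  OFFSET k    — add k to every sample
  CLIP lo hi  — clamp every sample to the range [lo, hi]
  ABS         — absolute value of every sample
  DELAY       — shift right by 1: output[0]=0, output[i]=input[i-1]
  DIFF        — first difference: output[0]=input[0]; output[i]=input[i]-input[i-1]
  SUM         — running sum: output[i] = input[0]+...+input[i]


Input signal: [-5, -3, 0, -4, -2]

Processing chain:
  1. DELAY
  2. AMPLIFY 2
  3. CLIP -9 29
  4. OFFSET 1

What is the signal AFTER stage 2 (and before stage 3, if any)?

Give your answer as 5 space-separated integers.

Input: [-5, -3, 0, -4, -2]
Stage 1 (DELAY): [0, -5, -3, 0, -4] = [0, -5, -3, 0, -4] -> [0, -5, -3, 0, -4]
Stage 2 (AMPLIFY 2): 0*2=0, -5*2=-10, -3*2=-6, 0*2=0, -4*2=-8 -> [0, -10, -6, 0, -8]

Answer: 0 -10 -6 0 -8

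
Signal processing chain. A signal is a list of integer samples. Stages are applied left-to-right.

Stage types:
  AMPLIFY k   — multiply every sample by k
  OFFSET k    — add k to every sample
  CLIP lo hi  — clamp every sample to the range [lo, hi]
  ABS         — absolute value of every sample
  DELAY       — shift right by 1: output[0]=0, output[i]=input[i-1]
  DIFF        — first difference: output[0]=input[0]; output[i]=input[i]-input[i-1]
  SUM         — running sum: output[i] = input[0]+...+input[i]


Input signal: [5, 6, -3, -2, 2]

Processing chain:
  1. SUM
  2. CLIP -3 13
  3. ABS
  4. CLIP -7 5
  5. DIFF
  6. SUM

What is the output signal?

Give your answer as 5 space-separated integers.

Answer: 5 5 5 5 5

Derivation:
Input: [5, 6, -3, -2, 2]
Stage 1 (SUM): sum[0..0]=5, sum[0..1]=11, sum[0..2]=8, sum[0..3]=6, sum[0..4]=8 -> [5, 11, 8, 6, 8]
Stage 2 (CLIP -3 13): clip(5,-3,13)=5, clip(11,-3,13)=11, clip(8,-3,13)=8, clip(6,-3,13)=6, clip(8,-3,13)=8 -> [5, 11, 8, 6, 8]
Stage 3 (ABS): |5|=5, |11|=11, |8|=8, |6|=6, |8|=8 -> [5, 11, 8, 6, 8]
Stage 4 (CLIP -7 5): clip(5,-7,5)=5, clip(11,-7,5)=5, clip(8,-7,5)=5, clip(6,-7,5)=5, clip(8,-7,5)=5 -> [5, 5, 5, 5, 5]
Stage 5 (DIFF): s[0]=5, 5-5=0, 5-5=0, 5-5=0, 5-5=0 -> [5, 0, 0, 0, 0]
Stage 6 (SUM): sum[0..0]=5, sum[0..1]=5, sum[0..2]=5, sum[0..3]=5, sum[0..4]=5 -> [5, 5, 5, 5, 5]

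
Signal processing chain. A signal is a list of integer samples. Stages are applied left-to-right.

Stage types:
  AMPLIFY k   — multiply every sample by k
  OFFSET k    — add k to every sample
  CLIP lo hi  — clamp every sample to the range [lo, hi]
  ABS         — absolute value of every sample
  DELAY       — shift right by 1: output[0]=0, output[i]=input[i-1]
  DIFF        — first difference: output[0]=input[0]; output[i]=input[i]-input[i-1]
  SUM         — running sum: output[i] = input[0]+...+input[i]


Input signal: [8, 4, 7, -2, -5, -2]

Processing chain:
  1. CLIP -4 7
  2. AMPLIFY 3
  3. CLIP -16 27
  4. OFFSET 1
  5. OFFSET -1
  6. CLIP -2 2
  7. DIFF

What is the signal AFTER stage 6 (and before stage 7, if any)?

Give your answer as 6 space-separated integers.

Answer: 2 2 2 -2 -2 -2

Derivation:
Input: [8, 4, 7, -2, -5, -2]
Stage 1 (CLIP -4 7): clip(8,-4,7)=7, clip(4,-4,7)=4, clip(7,-4,7)=7, clip(-2,-4,7)=-2, clip(-5,-4,7)=-4, clip(-2,-4,7)=-2 -> [7, 4, 7, -2, -4, -2]
Stage 2 (AMPLIFY 3): 7*3=21, 4*3=12, 7*3=21, -2*3=-6, -4*3=-12, -2*3=-6 -> [21, 12, 21, -6, -12, -6]
Stage 3 (CLIP -16 27): clip(21,-16,27)=21, clip(12,-16,27)=12, clip(21,-16,27)=21, clip(-6,-16,27)=-6, clip(-12,-16,27)=-12, clip(-6,-16,27)=-6 -> [21, 12, 21, -6, -12, -6]
Stage 4 (OFFSET 1): 21+1=22, 12+1=13, 21+1=22, -6+1=-5, -12+1=-11, -6+1=-5 -> [22, 13, 22, -5, -11, -5]
Stage 5 (OFFSET -1): 22+-1=21, 13+-1=12, 22+-1=21, -5+-1=-6, -11+-1=-12, -5+-1=-6 -> [21, 12, 21, -6, -12, -6]
Stage 6 (CLIP -2 2): clip(21,-2,2)=2, clip(12,-2,2)=2, clip(21,-2,2)=2, clip(-6,-2,2)=-2, clip(-12,-2,2)=-2, clip(-6,-2,2)=-2 -> [2, 2, 2, -2, -2, -2]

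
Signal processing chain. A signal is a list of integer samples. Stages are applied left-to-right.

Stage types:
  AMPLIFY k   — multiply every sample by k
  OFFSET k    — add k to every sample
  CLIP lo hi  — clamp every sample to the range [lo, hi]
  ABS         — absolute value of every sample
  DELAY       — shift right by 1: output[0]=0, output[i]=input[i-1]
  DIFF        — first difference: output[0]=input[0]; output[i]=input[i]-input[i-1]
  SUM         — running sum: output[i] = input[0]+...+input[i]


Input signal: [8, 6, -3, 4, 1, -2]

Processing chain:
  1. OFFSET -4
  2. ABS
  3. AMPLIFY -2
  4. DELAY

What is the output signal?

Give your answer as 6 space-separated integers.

Input: [8, 6, -3, 4, 1, -2]
Stage 1 (OFFSET -4): 8+-4=4, 6+-4=2, -3+-4=-7, 4+-4=0, 1+-4=-3, -2+-4=-6 -> [4, 2, -7, 0, -3, -6]
Stage 2 (ABS): |4|=4, |2|=2, |-7|=7, |0|=0, |-3|=3, |-6|=6 -> [4, 2, 7, 0, 3, 6]
Stage 3 (AMPLIFY -2): 4*-2=-8, 2*-2=-4, 7*-2=-14, 0*-2=0, 3*-2=-6, 6*-2=-12 -> [-8, -4, -14, 0, -6, -12]
Stage 4 (DELAY): [0, -8, -4, -14, 0, -6] = [0, -8, -4, -14, 0, -6] -> [0, -8, -4, -14, 0, -6]

Answer: 0 -8 -4 -14 0 -6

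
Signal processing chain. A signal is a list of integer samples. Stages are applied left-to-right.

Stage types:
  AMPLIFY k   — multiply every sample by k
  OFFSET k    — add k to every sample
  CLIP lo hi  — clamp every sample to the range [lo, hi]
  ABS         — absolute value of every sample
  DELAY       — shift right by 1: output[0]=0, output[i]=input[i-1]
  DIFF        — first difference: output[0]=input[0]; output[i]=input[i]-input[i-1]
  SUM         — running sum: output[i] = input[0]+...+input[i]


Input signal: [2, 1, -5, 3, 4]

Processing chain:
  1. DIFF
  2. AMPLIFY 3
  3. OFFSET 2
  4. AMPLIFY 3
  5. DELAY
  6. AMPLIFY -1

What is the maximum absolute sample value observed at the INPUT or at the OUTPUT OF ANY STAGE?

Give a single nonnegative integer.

Answer: 78

Derivation:
Input: [2, 1, -5, 3, 4] (max |s|=5)
Stage 1 (DIFF): s[0]=2, 1-2=-1, -5-1=-6, 3--5=8, 4-3=1 -> [2, -1, -6, 8, 1] (max |s|=8)
Stage 2 (AMPLIFY 3): 2*3=6, -1*3=-3, -6*3=-18, 8*3=24, 1*3=3 -> [6, -3, -18, 24, 3] (max |s|=24)
Stage 3 (OFFSET 2): 6+2=8, -3+2=-1, -18+2=-16, 24+2=26, 3+2=5 -> [8, -1, -16, 26, 5] (max |s|=26)
Stage 4 (AMPLIFY 3): 8*3=24, -1*3=-3, -16*3=-48, 26*3=78, 5*3=15 -> [24, -3, -48, 78, 15] (max |s|=78)
Stage 5 (DELAY): [0, 24, -3, -48, 78] = [0, 24, -3, -48, 78] -> [0, 24, -3, -48, 78] (max |s|=78)
Stage 6 (AMPLIFY -1): 0*-1=0, 24*-1=-24, -3*-1=3, -48*-1=48, 78*-1=-78 -> [0, -24, 3, 48, -78] (max |s|=78)
Overall max amplitude: 78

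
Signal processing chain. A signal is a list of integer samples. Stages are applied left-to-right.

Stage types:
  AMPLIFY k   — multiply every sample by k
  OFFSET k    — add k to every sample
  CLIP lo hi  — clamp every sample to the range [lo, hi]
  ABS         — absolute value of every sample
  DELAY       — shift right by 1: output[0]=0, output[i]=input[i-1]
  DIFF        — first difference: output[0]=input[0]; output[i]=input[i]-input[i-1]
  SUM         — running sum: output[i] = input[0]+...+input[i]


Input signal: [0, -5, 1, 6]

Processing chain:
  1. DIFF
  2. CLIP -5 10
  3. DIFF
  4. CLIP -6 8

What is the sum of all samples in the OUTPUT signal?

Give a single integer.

Input: [0, -5, 1, 6]
Stage 1 (DIFF): s[0]=0, -5-0=-5, 1--5=6, 6-1=5 -> [0, -5, 6, 5]
Stage 2 (CLIP -5 10): clip(0,-5,10)=0, clip(-5,-5,10)=-5, clip(6,-5,10)=6, clip(5,-5,10)=5 -> [0, -5, 6, 5]
Stage 3 (DIFF): s[0]=0, -5-0=-5, 6--5=11, 5-6=-1 -> [0, -5, 11, -1]
Stage 4 (CLIP -6 8): clip(0,-6,8)=0, clip(-5,-6,8)=-5, clip(11,-6,8)=8, clip(-1,-6,8)=-1 -> [0, -5, 8, -1]
Output sum: 2

Answer: 2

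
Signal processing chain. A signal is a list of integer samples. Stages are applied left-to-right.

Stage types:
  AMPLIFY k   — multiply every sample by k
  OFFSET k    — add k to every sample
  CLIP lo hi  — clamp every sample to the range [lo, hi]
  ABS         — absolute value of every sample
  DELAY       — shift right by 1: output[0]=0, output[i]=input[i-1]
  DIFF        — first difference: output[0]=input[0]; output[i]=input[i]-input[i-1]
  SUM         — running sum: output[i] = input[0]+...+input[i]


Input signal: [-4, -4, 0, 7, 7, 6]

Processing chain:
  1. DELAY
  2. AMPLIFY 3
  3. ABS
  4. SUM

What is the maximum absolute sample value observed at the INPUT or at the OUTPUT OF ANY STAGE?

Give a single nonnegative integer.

Answer: 66

Derivation:
Input: [-4, -4, 0, 7, 7, 6] (max |s|=7)
Stage 1 (DELAY): [0, -4, -4, 0, 7, 7] = [0, -4, -4, 0, 7, 7] -> [0, -4, -4, 0, 7, 7] (max |s|=7)
Stage 2 (AMPLIFY 3): 0*3=0, -4*3=-12, -4*3=-12, 0*3=0, 7*3=21, 7*3=21 -> [0, -12, -12, 0, 21, 21] (max |s|=21)
Stage 3 (ABS): |0|=0, |-12|=12, |-12|=12, |0|=0, |21|=21, |21|=21 -> [0, 12, 12, 0, 21, 21] (max |s|=21)
Stage 4 (SUM): sum[0..0]=0, sum[0..1]=12, sum[0..2]=24, sum[0..3]=24, sum[0..4]=45, sum[0..5]=66 -> [0, 12, 24, 24, 45, 66] (max |s|=66)
Overall max amplitude: 66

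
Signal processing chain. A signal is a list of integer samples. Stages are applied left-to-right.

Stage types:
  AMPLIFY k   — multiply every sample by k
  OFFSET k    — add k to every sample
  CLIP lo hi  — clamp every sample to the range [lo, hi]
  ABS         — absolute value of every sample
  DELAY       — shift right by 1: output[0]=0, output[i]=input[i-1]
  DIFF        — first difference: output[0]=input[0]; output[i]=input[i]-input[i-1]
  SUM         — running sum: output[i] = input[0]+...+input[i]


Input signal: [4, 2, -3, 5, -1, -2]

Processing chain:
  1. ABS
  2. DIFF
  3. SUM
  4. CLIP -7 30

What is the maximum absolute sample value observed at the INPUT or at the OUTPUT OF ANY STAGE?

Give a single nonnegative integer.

Input: [4, 2, -3, 5, -1, -2] (max |s|=5)
Stage 1 (ABS): |4|=4, |2|=2, |-3|=3, |5|=5, |-1|=1, |-2|=2 -> [4, 2, 3, 5, 1, 2] (max |s|=5)
Stage 2 (DIFF): s[0]=4, 2-4=-2, 3-2=1, 5-3=2, 1-5=-4, 2-1=1 -> [4, -2, 1, 2, -4, 1] (max |s|=4)
Stage 3 (SUM): sum[0..0]=4, sum[0..1]=2, sum[0..2]=3, sum[0..3]=5, sum[0..4]=1, sum[0..5]=2 -> [4, 2, 3, 5, 1, 2] (max |s|=5)
Stage 4 (CLIP -7 30): clip(4,-7,30)=4, clip(2,-7,30)=2, clip(3,-7,30)=3, clip(5,-7,30)=5, clip(1,-7,30)=1, clip(2,-7,30)=2 -> [4, 2, 3, 5, 1, 2] (max |s|=5)
Overall max amplitude: 5

Answer: 5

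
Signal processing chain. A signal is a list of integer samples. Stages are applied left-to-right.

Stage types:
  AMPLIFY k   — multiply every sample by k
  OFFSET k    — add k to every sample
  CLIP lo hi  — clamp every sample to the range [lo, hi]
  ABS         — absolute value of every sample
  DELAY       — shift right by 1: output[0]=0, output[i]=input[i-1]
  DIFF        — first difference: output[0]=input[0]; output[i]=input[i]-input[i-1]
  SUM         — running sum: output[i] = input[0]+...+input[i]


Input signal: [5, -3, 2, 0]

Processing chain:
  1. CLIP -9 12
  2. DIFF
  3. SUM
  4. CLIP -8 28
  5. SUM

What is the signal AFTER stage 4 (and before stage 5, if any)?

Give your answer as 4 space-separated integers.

Input: [5, -3, 2, 0]
Stage 1 (CLIP -9 12): clip(5,-9,12)=5, clip(-3,-9,12)=-3, clip(2,-9,12)=2, clip(0,-9,12)=0 -> [5, -3, 2, 0]
Stage 2 (DIFF): s[0]=5, -3-5=-8, 2--3=5, 0-2=-2 -> [5, -8, 5, -2]
Stage 3 (SUM): sum[0..0]=5, sum[0..1]=-3, sum[0..2]=2, sum[0..3]=0 -> [5, -3, 2, 0]
Stage 4 (CLIP -8 28): clip(5,-8,28)=5, clip(-3,-8,28)=-3, clip(2,-8,28)=2, clip(0,-8,28)=0 -> [5, -3, 2, 0]

Answer: 5 -3 2 0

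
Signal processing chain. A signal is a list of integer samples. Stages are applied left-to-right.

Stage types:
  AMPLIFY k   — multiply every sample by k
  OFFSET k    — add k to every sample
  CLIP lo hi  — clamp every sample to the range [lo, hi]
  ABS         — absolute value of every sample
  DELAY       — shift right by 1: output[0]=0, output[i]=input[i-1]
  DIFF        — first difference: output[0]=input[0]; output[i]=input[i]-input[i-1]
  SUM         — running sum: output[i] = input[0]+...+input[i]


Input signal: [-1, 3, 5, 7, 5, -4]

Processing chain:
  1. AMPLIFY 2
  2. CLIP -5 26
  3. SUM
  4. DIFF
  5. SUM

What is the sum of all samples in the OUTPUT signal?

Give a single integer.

Input: [-1, 3, 5, 7, 5, -4]
Stage 1 (AMPLIFY 2): -1*2=-2, 3*2=6, 5*2=10, 7*2=14, 5*2=10, -4*2=-8 -> [-2, 6, 10, 14, 10, -8]
Stage 2 (CLIP -5 26): clip(-2,-5,26)=-2, clip(6,-5,26)=6, clip(10,-5,26)=10, clip(14,-5,26)=14, clip(10,-5,26)=10, clip(-8,-5,26)=-5 -> [-2, 6, 10, 14, 10, -5]
Stage 3 (SUM): sum[0..0]=-2, sum[0..1]=4, sum[0..2]=14, sum[0..3]=28, sum[0..4]=38, sum[0..5]=33 -> [-2, 4, 14, 28, 38, 33]
Stage 4 (DIFF): s[0]=-2, 4--2=6, 14-4=10, 28-14=14, 38-28=10, 33-38=-5 -> [-2, 6, 10, 14, 10, -5]
Stage 5 (SUM): sum[0..0]=-2, sum[0..1]=4, sum[0..2]=14, sum[0..3]=28, sum[0..4]=38, sum[0..5]=33 -> [-2, 4, 14, 28, 38, 33]
Output sum: 115

Answer: 115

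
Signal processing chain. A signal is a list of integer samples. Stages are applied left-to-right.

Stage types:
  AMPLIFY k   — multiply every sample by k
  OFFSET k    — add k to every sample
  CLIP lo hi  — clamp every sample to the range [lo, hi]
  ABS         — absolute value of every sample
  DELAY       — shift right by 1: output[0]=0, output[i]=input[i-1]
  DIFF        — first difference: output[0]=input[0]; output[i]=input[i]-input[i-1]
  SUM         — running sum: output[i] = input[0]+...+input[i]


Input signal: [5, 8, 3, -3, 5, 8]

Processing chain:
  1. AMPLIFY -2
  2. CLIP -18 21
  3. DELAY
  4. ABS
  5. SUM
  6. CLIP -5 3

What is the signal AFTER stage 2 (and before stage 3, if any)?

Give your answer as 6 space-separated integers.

Input: [5, 8, 3, -3, 5, 8]
Stage 1 (AMPLIFY -2): 5*-2=-10, 8*-2=-16, 3*-2=-6, -3*-2=6, 5*-2=-10, 8*-2=-16 -> [-10, -16, -6, 6, -10, -16]
Stage 2 (CLIP -18 21): clip(-10,-18,21)=-10, clip(-16,-18,21)=-16, clip(-6,-18,21)=-6, clip(6,-18,21)=6, clip(-10,-18,21)=-10, clip(-16,-18,21)=-16 -> [-10, -16, -6, 6, -10, -16]

Answer: -10 -16 -6 6 -10 -16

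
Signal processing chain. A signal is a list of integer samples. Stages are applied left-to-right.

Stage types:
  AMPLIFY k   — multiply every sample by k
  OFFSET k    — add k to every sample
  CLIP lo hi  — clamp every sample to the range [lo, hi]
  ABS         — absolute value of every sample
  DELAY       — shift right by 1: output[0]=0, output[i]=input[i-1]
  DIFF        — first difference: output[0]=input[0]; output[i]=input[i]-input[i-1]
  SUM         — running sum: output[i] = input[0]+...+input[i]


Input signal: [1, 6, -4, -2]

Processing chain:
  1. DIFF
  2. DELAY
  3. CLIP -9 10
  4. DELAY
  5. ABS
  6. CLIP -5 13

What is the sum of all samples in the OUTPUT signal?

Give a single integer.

Input: [1, 6, -4, -2]
Stage 1 (DIFF): s[0]=1, 6-1=5, -4-6=-10, -2--4=2 -> [1, 5, -10, 2]
Stage 2 (DELAY): [0, 1, 5, -10] = [0, 1, 5, -10] -> [0, 1, 5, -10]
Stage 3 (CLIP -9 10): clip(0,-9,10)=0, clip(1,-9,10)=1, clip(5,-9,10)=5, clip(-10,-9,10)=-9 -> [0, 1, 5, -9]
Stage 4 (DELAY): [0, 0, 1, 5] = [0, 0, 1, 5] -> [0, 0, 1, 5]
Stage 5 (ABS): |0|=0, |0|=0, |1|=1, |5|=5 -> [0, 0, 1, 5]
Stage 6 (CLIP -5 13): clip(0,-5,13)=0, clip(0,-5,13)=0, clip(1,-5,13)=1, clip(5,-5,13)=5 -> [0, 0, 1, 5]
Output sum: 6

Answer: 6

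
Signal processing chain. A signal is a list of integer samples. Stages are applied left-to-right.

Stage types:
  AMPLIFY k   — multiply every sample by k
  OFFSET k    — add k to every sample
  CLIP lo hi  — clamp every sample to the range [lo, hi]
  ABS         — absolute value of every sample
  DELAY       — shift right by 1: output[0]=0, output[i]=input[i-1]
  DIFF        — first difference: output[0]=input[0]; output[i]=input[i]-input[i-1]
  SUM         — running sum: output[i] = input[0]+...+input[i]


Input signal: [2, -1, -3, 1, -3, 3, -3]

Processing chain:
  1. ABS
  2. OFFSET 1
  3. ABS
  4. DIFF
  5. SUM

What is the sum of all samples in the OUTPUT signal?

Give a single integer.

Answer: 23

Derivation:
Input: [2, -1, -3, 1, -3, 3, -3]
Stage 1 (ABS): |2|=2, |-1|=1, |-3|=3, |1|=1, |-3|=3, |3|=3, |-3|=3 -> [2, 1, 3, 1, 3, 3, 3]
Stage 2 (OFFSET 1): 2+1=3, 1+1=2, 3+1=4, 1+1=2, 3+1=4, 3+1=4, 3+1=4 -> [3, 2, 4, 2, 4, 4, 4]
Stage 3 (ABS): |3|=3, |2|=2, |4|=4, |2|=2, |4|=4, |4|=4, |4|=4 -> [3, 2, 4, 2, 4, 4, 4]
Stage 4 (DIFF): s[0]=3, 2-3=-1, 4-2=2, 2-4=-2, 4-2=2, 4-4=0, 4-4=0 -> [3, -1, 2, -2, 2, 0, 0]
Stage 5 (SUM): sum[0..0]=3, sum[0..1]=2, sum[0..2]=4, sum[0..3]=2, sum[0..4]=4, sum[0..5]=4, sum[0..6]=4 -> [3, 2, 4, 2, 4, 4, 4]
Output sum: 23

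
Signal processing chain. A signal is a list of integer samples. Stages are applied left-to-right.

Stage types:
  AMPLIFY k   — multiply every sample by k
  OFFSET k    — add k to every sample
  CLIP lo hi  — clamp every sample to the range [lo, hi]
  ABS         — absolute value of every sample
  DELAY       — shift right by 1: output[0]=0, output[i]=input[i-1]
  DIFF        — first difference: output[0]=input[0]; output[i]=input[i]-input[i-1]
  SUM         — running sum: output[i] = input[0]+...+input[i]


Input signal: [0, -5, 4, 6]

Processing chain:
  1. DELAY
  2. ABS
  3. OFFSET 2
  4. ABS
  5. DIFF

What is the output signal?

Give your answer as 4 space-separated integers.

Answer: 2 0 5 -1

Derivation:
Input: [0, -5, 4, 6]
Stage 1 (DELAY): [0, 0, -5, 4] = [0, 0, -5, 4] -> [0, 0, -5, 4]
Stage 2 (ABS): |0|=0, |0|=0, |-5|=5, |4|=4 -> [0, 0, 5, 4]
Stage 3 (OFFSET 2): 0+2=2, 0+2=2, 5+2=7, 4+2=6 -> [2, 2, 7, 6]
Stage 4 (ABS): |2|=2, |2|=2, |7|=7, |6|=6 -> [2, 2, 7, 6]
Stage 5 (DIFF): s[0]=2, 2-2=0, 7-2=5, 6-7=-1 -> [2, 0, 5, -1]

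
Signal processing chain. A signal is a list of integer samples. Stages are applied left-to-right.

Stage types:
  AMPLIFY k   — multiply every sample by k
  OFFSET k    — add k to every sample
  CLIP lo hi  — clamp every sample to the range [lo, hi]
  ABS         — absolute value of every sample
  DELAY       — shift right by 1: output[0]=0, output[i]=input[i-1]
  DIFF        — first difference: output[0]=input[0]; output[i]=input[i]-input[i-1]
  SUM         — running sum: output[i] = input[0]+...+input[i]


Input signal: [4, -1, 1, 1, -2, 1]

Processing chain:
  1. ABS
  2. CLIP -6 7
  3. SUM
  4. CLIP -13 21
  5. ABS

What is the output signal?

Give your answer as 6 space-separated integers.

Input: [4, -1, 1, 1, -2, 1]
Stage 1 (ABS): |4|=4, |-1|=1, |1|=1, |1|=1, |-2|=2, |1|=1 -> [4, 1, 1, 1, 2, 1]
Stage 2 (CLIP -6 7): clip(4,-6,7)=4, clip(1,-6,7)=1, clip(1,-6,7)=1, clip(1,-6,7)=1, clip(2,-6,7)=2, clip(1,-6,7)=1 -> [4, 1, 1, 1, 2, 1]
Stage 3 (SUM): sum[0..0]=4, sum[0..1]=5, sum[0..2]=6, sum[0..3]=7, sum[0..4]=9, sum[0..5]=10 -> [4, 5, 6, 7, 9, 10]
Stage 4 (CLIP -13 21): clip(4,-13,21)=4, clip(5,-13,21)=5, clip(6,-13,21)=6, clip(7,-13,21)=7, clip(9,-13,21)=9, clip(10,-13,21)=10 -> [4, 5, 6, 7, 9, 10]
Stage 5 (ABS): |4|=4, |5|=5, |6|=6, |7|=7, |9|=9, |10|=10 -> [4, 5, 6, 7, 9, 10]

Answer: 4 5 6 7 9 10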